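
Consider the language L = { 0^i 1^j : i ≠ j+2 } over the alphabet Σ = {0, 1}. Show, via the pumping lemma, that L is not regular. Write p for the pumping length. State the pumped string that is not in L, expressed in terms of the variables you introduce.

0^{p+p!} 1^{p+p!-2}

Assume L is regular; let p be its pumping constant.
Choose w = 0^p 1^{p+p!-2}. Since p ≠ (p+p!-2)+2 = p+p!, w ∈ L; and |w| ≥ p.
By the pumping lemma, w = xyz with |xy| ≤ p and |y| > 0.
Because |xy| ≤ p and w begins with p copies of 0, we have y = 0^k with 1 ≤ k ≤ p.
Since 1 ≤ k ≤ p, k divides p!; set t = 1 + p!/k. Then xy^t z has p + (p!/k)·k = p + p! copies of 0. Now the 0-count is p+p! and (1-count)+2 = (p+p!-2)+2 = p+p!, so i ≠ j+2 fails. So xy^t z = 0^{p+p!} 1^{p+p!-2} ∉ L.
This is a contradiction; hence L is not regular.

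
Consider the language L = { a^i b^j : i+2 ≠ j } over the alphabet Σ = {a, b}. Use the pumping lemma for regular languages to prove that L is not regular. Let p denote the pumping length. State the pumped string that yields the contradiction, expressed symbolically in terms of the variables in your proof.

Suppose for contradiction that L is regular, and let p be the pumping length.
Choose w = a^p b^{p+p!+2}. Since p ≠ (p+p!+2)-2 = p+p!, w ∈ L; and |w| ≥ p.
By the pumping lemma, w = xyz with |xy| ≤ p and |y| ≥ 1.
Since the first p symbols of w are all a's and |xy| ≤ p, y lies entirely in the leading a-block: y = a^k for some k with 1 ≤ k ≤ p.
Since 1 ≤ k ≤ p, k divides p!; set t = 1 + p!/k. Then xy^t z has p + (p!/k)·k = p + p! copies of a. Now the a-count is p+p! and (b-count)-2 = (p+p!+2)-2 = p+p!, so i+2 ≠ j fails. So xy^t z = a^{p+p!} b^{p+p!+2} ∉ L.
This contradicts the pumping lemma, so L is not regular.

a^{p+p!} b^{p+p!+2}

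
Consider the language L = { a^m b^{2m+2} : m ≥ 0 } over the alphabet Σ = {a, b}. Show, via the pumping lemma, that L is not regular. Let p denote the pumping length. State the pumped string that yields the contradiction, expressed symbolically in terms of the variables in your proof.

a^{p+k} b^{2p+2}

Toward a contradiction, assume L is regular with pumping length p.
Choose w = a^p b^{2p+2}, which is in L with |w| = 3p+2 ≥ p.
Write w = xyz as guaranteed by the lemma, with |xy| ≤ p and y is nonempty.
The first p characters of w are a's, so xy (and hence y) consists only of a's. Write y = a^k, 1 ≤ k ≤ p.
Pump with i = 2: xy^2z = a^{p+k} b^{2p+2}. For this to lie in L we would need 2p+2 = 2(p+k)+2, which forces k = 0. But k ≥ 1, so xy^2z ∉ L.
Contradiction. Therefore L is not regular.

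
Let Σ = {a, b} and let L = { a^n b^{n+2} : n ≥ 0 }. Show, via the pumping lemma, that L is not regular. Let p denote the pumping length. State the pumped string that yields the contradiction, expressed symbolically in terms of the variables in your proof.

Toward a contradiction, assume L is regular with pumping length p.
Let w = a^p b^{p+2} ∈ L; note |w| = 2p+2 ≥ p.
By the pumping lemma, w = xyz with |xy| ≤ p and |y| > 0.
Since the first p symbols of w are all a's and |xy| ≤ p, y lies entirely in the leading a-block: y = a^k for some k with 1 ≤ k ≤ p.
Pump with i = 2: xy^2z = a^{p+k} b^{p+2}. For this to lie in L we would need p+2 = (p+k)+2, which forces k = 0. But k ≥ 1, so xy^2z ∉ L.
This contradicts the pumping lemma, so L is not regular.

a^{p+k} b^{p+2}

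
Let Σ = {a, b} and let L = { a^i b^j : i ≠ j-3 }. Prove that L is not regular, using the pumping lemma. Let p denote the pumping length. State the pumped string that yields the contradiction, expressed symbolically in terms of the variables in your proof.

Assume L is regular. Let p be the pumping length given by the pumping lemma.
Choose w = a^p b^{p+p!+3}. Since p ≠ (p+p!+3)-3 = p+p!, w ∈ L; and |w| ≥ p.
Write w = xyz as guaranteed by the lemma, with |xy| ≤ p and y is nonempty.
The first p characters of w are a's, so xy (and hence y) consists only of a's. Write y = a^k, 1 ≤ k ≤ p.
Since 1 ≤ k ≤ p, k divides p!; set t = 1 + p!/k. Then xy^t z has p + (p!/k)·k = p + p! copies of a. Now the a-count is p+p! and (b-count)-3 = (p+p!+3)-3 = p+p!, so i ≠ j-3 fails. So xy^t z = a^{p+p!} b^{p+p!+3} ∉ L.
This is a contradiction; hence L is not regular.

a^{p+p!} b^{p+p!+3}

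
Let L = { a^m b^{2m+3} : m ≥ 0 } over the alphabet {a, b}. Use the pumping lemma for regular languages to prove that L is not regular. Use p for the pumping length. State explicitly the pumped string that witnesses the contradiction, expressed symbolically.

Suppose for contradiction that L is regular, and let p be the pumping length.
Let w = a^p b^{2p+3} ∈ L; note |w| = 3p+3 ≥ p.
The pumping lemma gives a decomposition w = xyz where |xy| ≤ p and |y| > 0.
Since the first p symbols of w are all a's and |xy| ≤ p, y lies entirely in the leading a-block: y = a^k for some k with 1 ≤ k ≤ p.
Pump with i = 2: xy^2z = a^{p+k} b^{2p+3}. For this to lie in L we would need 2p+3 = 2(p+k)+3, which forces k = 0. But k ≥ 1, so xy^2z ∉ L.
This is a contradiction; hence L is not regular.

a^{p+k} b^{2p+3}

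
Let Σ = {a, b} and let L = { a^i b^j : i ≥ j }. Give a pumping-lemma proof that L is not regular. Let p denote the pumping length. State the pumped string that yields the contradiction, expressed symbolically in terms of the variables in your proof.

a^{p-k} b^p

Toward a contradiction, assume L is regular with pumping length p.
Choose w = a^p b^p ∈ L, with |w| = 2p ≥ p.
The pumping lemma gives a decomposition w = xyz where |xy| ≤ p and |y| ≥ 1.
Since the first p symbols of w are all a's and |xy| ≤ p, y lies entirely in the leading a-block: y = a^k for some k with 1 ≤ k ≤ p.
Consider xy^0z = xz = a^{p-k} b^p. Since k ≥ 1, the a-count p-k is less than p, so i ≥ j fails; thus xz ∉ L.
This contradicts the pumping lemma, so L is not regular.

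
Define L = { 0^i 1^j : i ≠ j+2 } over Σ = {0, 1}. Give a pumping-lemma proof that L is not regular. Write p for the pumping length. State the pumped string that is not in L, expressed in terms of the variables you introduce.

Toward a contradiction, assume L is regular with pumping length p.
Choose w = 0^p 1^{p+p!-2}. Since p ≠ (p+p!-2)+2 = p+p!, w ∈ L; and |w| ≥ p.
The pumping lemma gives a decomposition w = xyz where |xy| ≤ p and |y| > 0.
Since the first p symbols of w are all 0's and |xy| ≤ p, y lies entirely in the leading 0-block: y = 0^k for some k with 1 ≤ k ≤ p.
Since 1 ≤ k ≤ p, k divides p!; set t = 1 + p!/k. Then xy^t z has p + (p!/k)·k = p + p! copies of 0. Now the 0-count is p+p! and (1-count)+2 = (p+p!-2)+2 = p+p!, so i ≠ j+2 fails. So xy^t z = 0^{p+p!} 1^{p+p!-2} ∉ L.
This contradicts the pumping lemma, so L is not regular.

0^{p+p!} 1^{p+p!-2}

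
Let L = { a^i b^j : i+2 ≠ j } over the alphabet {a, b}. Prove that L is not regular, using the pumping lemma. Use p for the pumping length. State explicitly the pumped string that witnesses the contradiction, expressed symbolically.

a^{p+p!} b^{p+p!+2}

Assume L is regular; let p be its pumping constant.
Choose w = a^p b^{p+p!+2}. Since p ≠ (p+p!+2)-2 = p+p!, w ∈ L; and |w| ≥ p.
By the pumping lemma, w = xyz with |xy| ≤ p and y is nonempty.
The first p characters of w are a's, so xy (and hence y) consists only of a's. Write y = a^k, 1 ≤ k ≤ p.
Since 1 ≤ k ≤ p, k divides p!; set t = 1 + p!/k. Then xy^t z has p + (p!/k)·k = p + p! copies of a. Now the a-count is p+p! and (b-count)-2 = (p+p!+2)-2 = p+p!, so i+2 ≠ j fails. So xy^t z = a^{p+p!} b^{p+p!+2} ∉ L.
Contradiction. Therefore L is not regular.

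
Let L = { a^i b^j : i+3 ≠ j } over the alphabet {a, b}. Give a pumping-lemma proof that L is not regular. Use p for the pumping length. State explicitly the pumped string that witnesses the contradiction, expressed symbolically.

a^{p+p!} b^{p+p!+3}

Suppose for contradiction that L is regular, and let p be the pumping length.
Choose w = a^p b^{p+p!+3}. Since p ≠ (p+p!+3)-3 = p+p!, w ∈ L; and |w| ≥ p.
Write w = xyz as guaranteed by the lemma, with |xy| ≤ p and |y| > 0.
Because |xy| ≤ p and w begins with p copies of a, we have y = a^k with 1 ≤ k ≤ p.
Since 1 ≤ k ≤ p, k divides p!; set t = 1 + p!/k. Then xy^t z has p + (p!/k)·k = p + p! copies of a. Now the a-count is p+p! and (b-count)-3 = (p+p!+3)-3 = p+p!, so i+3 ≠ j fails. So xy^t z = a^{p+p!} b^{p+p!+3} ∉ L.
Contradiction. Therefore L is not regular.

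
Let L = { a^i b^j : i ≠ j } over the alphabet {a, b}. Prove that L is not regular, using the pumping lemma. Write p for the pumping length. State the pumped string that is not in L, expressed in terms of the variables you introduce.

a^{p+p!} b^{p+p!}

Suppose for contradiction that L is regular, and let p be the pumping length.
Choose w = a^p b^{p+p!}. Since p ≠ p+p!, w ∈ L; and |w| ≥ p.
By the pumping lemma, w = xyz with |xy| ≤ p and y is nonempty.
The first p characters of w are a's, so xy (and hence y) consists only of a's. Write y = a^k, 1 ≤ k ≤ p.
Since 1 ≤ k ≤ p, k divides p!; set t = 1 + p!/k. Then xy^t z has p + (p!/k)·k = p + p! copies of a. Now the a-count equals the b-count, so i ≠ j fails. So xy^t z = a^{p+p!} b^{p+p!} ∉ L.
This is a contradiction; hence L is not regular.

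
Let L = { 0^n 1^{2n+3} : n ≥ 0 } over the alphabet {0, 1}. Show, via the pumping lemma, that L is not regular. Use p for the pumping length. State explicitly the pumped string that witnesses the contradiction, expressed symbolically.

Assume L is regular; let p be its pumping constant.
Let w = 0^p 1^{2p+3} ∈ L; note |w| = 3p+3 ≥ p.
The pumping lemma gives a decomposition w = xyz where |xy| ≤ p and |y| > 0.
The first p characters of w are 0's, so xy (and hence y) consists only of 0's. Write y = 0^k, 1 ≤ k ≤ p.
Pump with i = 2: xy^2z = 0^{p+k} 1^{2p+3}. For this to lie in L we would need 2p+3 = 2(p+k)+3, which forces k = 0. But k ≥ 1, so xy^2z ∉ L.
Contradiction. Therefore L is not regular.

0^{p+k} 1^{2p+3}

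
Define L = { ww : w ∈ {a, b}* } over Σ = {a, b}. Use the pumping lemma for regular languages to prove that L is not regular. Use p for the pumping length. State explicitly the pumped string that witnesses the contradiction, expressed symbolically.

a^{p+k} b^p a^p b^p

Assume L is regular. Let p be the pumping length given by the pumping lemma.
Take w = a^p b^p a^p b^p = uu where u = a^pb^p; then w ∈ L and |w| = 4p ≥ p.
The pumping lemma gives a decomposition w = xyz where |xy| ≤ p and y is nonempty.
Since the first p symbols of w are all a's and |xy| ≤ p, y lies entirely in the leading a-block: y = a^k for some k with 1 ≤ k ≤ p.
Pump with i = 2: xy^2z = a^{p+k} b^p a^p b^p, of length 4p+k. Suppose this equals vv. The string starts with a and ends with b, so v does too; thus the boundary between the two copies of v is a b→a transition. There is exactly one such transition, at position 2p+k, so |v| = 2p+k and |vv| = 4p+2k ≠ 4p+k since k ≥ 1. So xy^2z ∉ L.
Contradiction. Therefore L is not regular.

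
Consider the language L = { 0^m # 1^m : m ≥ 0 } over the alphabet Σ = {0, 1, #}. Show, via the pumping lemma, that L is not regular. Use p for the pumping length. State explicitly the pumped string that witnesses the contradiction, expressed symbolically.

0^{p+k} # 1^p

Assume L is regular. Let p be the pumping length given by the pumping lemma.
Take w = 0^p # 1^p ∈ L with |w| = 2p+1 ≥ p.
Write w = xyz as guaranteed by the lemma, with |xy| ≤ p and |y| > 0.
The first p characters of w are 0's, so xy (and hence y) consists only of 0's. Write y = 0^k, 1 ≤ k ≤ p.
Pump with i = 2: xy^2z = 0^{p+k} # 1^p, which would require p+k = p. But k ≥ 1, so xy^2z ∉ L.
This is a contradiction; hence L is not regular.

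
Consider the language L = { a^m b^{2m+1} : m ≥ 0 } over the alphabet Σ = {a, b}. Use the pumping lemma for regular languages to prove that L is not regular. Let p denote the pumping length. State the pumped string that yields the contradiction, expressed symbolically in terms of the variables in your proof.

Suppose for contradiction that L is regular, and let p be the pumping length.
Choose w = a^p b^{2p+1}, which is in L with |w| = 3p+1 ≥ p.
By the pumping lemma, w = xyz with |xy| ≤ p and |y| ≥ 1.
The first p characters of w are a's, so xy (and hence y) consists only of a's. Write y = a^k, 1 ≤ k ≤ p.
Pump with i = 2: xy^2z = a^{p+k} b^{2p+1}. For this to lie in L we would need 2p+1 = 2(p+k)+1, which forces k = 0. But k ≥ 1, so xy^2z ∉ L.
This contradicts the pumping lemma, so L is not regular.

a^{p+k} b^{2p+1}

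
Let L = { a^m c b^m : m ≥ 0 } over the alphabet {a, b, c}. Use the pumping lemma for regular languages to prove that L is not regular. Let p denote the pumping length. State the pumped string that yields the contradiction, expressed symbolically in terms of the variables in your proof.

Toward a contradiction, assume L is regular with pumping length p.
Take w = a^p c b^p ∈ L with |w| = 2p+1 ≥ p.
By the pumping lemma, w = xyz with |xy| ≤ p and |y| ≥ 1.
The first p characters of w are a's, so xy (and hence y) consists only of a's. Write y = a^k, 1 ≤ k ≤ p.
Pump with i = 2: xy^2z = a^{p+k} c b^p, which would require p+k = p. But k ≥ 1, so xy^2z ∉ L.
This contradicts the pumping lemma, so L is not regular.

a^{p+k} c b^p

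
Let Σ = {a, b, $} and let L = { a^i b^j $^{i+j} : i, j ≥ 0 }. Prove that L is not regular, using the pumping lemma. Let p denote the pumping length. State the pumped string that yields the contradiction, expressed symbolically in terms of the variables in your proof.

a^{p+k} b^p $^{2p}

Assume L is regular; let p be its pumping constant.
Take w = a^p b^p $^{2p} ∈ L (with i=j=p, i+j=2p), |w| = 4p ≥ p.
Write w = xyz as guaranteed by the lemma, with |xy| ≤ p and |y| ≥ 1.
Since the first p symbols of w are all a's and |xy| ≤ p, y lies entirely in the leading a-block: y = a^k for some k with 1 ≤ k ≤ p.
Consider xy^2z = a^{p+k} b^p $^{2p}. Now the a- and b-counts sum to 2p+k, but the $-count is 2p ≠ 2p+k. So xy^2z ∉ L.
This is a contradiction; hence L is not regular.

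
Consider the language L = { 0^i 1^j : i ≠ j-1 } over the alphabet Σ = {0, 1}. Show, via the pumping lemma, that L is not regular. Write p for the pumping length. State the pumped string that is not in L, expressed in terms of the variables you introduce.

Assume L is regular. Let p be the pumping length given by the pumping lemma.
Choose w = 0^p 1^{p+p!+1}. Since p ≠ (p+p!+1)-1 = p+p!, w ∈ L; and |w| ≥ p.
The pumping lemma gives a decomposition w = xyz where |xy| ≤ p and |y| > 0.
Because |xy| ≤ p and w begins with p copies of 0, we have y = 0^k with 1 ≤ k ≤ p.
Since 1 ≤ k ≤ p, k divides p!; set t = 1 + p!/k. Then xy^t z has p + (p!/k)·k = p + p! copies of 0. Now the 0-count is p+p! and (1-count)-1 = (p+p!+1)-1 = p+p!, so i ≠ j-1 fails. So xy^t z = 0^{p+p!} 1^{p+p!+1} ∉ L.
This is a contradiction; hence L is not regular.

0^{p+p!} 1^{p+p!+1}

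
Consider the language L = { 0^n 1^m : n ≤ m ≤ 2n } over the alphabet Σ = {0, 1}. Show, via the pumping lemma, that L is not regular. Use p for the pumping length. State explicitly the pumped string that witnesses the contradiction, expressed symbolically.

0^{p+k} 1^p

Assume L is regular. Let p be the pumping length given by the pumping lemma.
Take w = 0^p 1^p ∈ L (since p ≤ p ≤ 2p), with |w| = 2p ≥ p.
The pumping lemma gives a decomposition w = xyz where |xy| ≤ p and y is nonempty.
The first p characters of w are 0's, so xy (and hence y) consists only of 0's. Write y = 0^k, 1 ≤ k ≤ p.
Pump with i = 2: xy^2z = 0^{p+k} 1^p. Now n = p+k > p = m, so the condition n ≤ m fails. Thus xy^2z ∉ L.
This contradicts the pumping lemma, so L is not regular.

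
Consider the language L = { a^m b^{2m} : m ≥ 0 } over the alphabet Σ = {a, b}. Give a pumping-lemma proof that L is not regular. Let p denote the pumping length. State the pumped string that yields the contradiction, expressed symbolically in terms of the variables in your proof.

a^{p+k} b^{2p}

Assume L is regular; let p be its pumping constant.
Choose w = a^p b^{2p}, which is in L with |w| = 3p ≥ p.
The pumping lemma gives a decomposition w = xyz where |xy| ≤ p and |y| > 0.
Since the first p symbols of w are all a's and |xy| ≤ p, y lies entirely in the leading a-block: y = a^k for some k with 1 ≤ k ≤ p.
Pump with i = 2: xy^2z = a^{p+k} b^{2p}. For this to lie in L we would need 2p = 2(p+k), which forces k = 0. But k ≥ 1, so xy^2z ∉ L.
This is a contradiction; hence L is not regular.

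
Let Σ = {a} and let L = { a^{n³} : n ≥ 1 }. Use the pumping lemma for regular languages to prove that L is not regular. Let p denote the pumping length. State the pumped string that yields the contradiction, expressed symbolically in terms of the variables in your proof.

a^{p³+k}

Assume L is regular. Let p be the pumping length given by the pumping lemma.
Take w = a^{p³} ∈ L with |w| = p³ ≥ p.
By the pumping lemma, w = xyz with |xy| ≤ p and y is nonempty.
Then y = a^k for some k with 1 ≤ k ≤ p.
Pump with i = 2: xy^2z = a^{p³+k}. Since 1 ≤ k ≤ p, p³ < p³+k ≤ p³+p < p³+3p²+3p+1 = (p+1)³, so p³+k is not a perfect cube. So xy^2z ∉ L.
Contradiction. Therefore L is not regular.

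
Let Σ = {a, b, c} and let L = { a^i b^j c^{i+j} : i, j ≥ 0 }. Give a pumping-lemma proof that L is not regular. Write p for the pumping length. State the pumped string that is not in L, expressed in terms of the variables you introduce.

a^{p+k} b^p c^{2p}

Assume L is regular; let p be its pumping constant.
Take w = a^p b^p c^{2p} ∈ L (with i=j=p, i+j=2p), |w| = 4p ≥ p.
By the pumping lemma, w = xyz with |xy| ≤ p and y is nonempty.
The first p characters of w are a's, so xy (and hence y) consists only of a's. Write y = a^k, 1 ≤ k ≤ p.
Consider xy^2z = a^{p+k} b^p c^{2p}. Now the a- and b-counts sum to 2p+k, but the c-count is 2p ≠ 2p+k. So xy^2z ∉ L.
This is a contradiction; hence L is not regular.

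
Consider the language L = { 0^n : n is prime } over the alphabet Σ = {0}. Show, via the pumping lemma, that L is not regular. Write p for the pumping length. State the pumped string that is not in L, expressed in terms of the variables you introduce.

Toward a contradiction, assume L is regular with pumping length p.
Let q be a prime with q ≥ p+2 (infinitely many primes exist), and take w = 0^q ∈ L with |w| = q ≥ p.
The pumping lemma gives a decomposition w = xyz where |xy| ≤ p and |y| > 0.
Then y = 0^k for some k with 1 ≤ k ≤ p.
Since 1 ≤ k ≤ p, |xz| = q-k. Pump with i = q+1: |xy^{q+1}z| = (q-k)+(q+1)k = q+qk = q(1+k), which is composite (both factors ≥ 2). So xy^{q+1}z = 0^{q(1+k)} ∉ L.
This contradicts the pumping lemma, so L is not regular.

0^{q(1+k)}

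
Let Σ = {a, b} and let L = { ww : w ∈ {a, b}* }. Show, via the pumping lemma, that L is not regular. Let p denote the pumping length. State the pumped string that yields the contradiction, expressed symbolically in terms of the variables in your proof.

Suppose for contradiction that L is regular, and let p be the pumping length.
Take w = a^p b^p a^p b^p = uu where u = a^pb^p; then w ∈ L and |w| = 4p ≥ p.
By the pumping lemma, w = xyz with |xy| ≤ p and |y| > 0.
The first p characters of w are a's, so xy (and hence y) consists only of a's. Write y = a^k, 1 ≤ k ≤ p.
Pump with i = 2: xy^2z = a^{p+k} b^p a^p b^p, of length 4p+k. Suppose this equals vv. The string starts with a and ends with b, so v does too; thus the boundary between the two copies of v is a b→a transition. There is exactly one such transition, at position 2p+k, so |v| = 2p+k and |vv| = 4p+2k ≠ 4p+k since k ≥ 1. So xy^2z ∉ L.
This contradicts the pumping lemma, so L is not regular.

a^{p+k} b^p a^p b^p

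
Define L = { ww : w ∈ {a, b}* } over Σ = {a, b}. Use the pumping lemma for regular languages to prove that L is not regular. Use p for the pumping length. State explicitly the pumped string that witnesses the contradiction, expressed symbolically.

Assume L is regular. Let p be the pumping length given by the pumping lemma.
Take w = a^p b^p a^p b^p = uu where u = a^pb^p; then w ∈ L and |w| = 4p ≥ p.
By the pumping lemma, w = xyz with |xy| ≤ p and |y| ≥ 1.
Because |xy| ≤ p and w begins with p copies of a, we have y = a^k with 1 ≤ k ≤ p.
Pump with i = 2: xy^2z = a^{p+k} b^p a^p b^p, of length 4p+k. Suppose this equals vv. The string starts with a and ends with b, so v does too; thus the boundary between the two copies of v is a b→a transition. There is exactly one such transition, at position 2p+k, so |v| = 2p+k and |vv| = 4p+2k ≠ 4p+k since k ≥ 1. So xy^2z ∉ L.
Contradiction. Therefore L is not regular.

a^{p+k} b^p a^p b^p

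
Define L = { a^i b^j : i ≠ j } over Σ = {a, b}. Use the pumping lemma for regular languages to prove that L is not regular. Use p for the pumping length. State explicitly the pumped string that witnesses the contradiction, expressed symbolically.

a^{p+p!} b^{p+p!}

Suppose for contradiction that L is regular, and let p be the pumping length.
Choose w = a^p b^{p+p!}. Since p ≠ p+p!, w ∈ L; and |w| ≥ p.
Write w = xyz as guaranteed by the lemma, with |xy| ≤ p and |y| > 0.
The first p characters of w are a's, so xy (and hence y) consists only of a's. Write y = a^k, 1 ≤ k ≤ p.
Since 1 ≤ k ≤ p, k divides p!; set t = 1 + p!/k. Then xy^t z has p + (p!/k)·k = p + p! copies of a. Now the a-count equals the b-count, so i ≠ j fails. So xy^t z = a^{p+p!} b^{p+p!} ∉ L.
Contradiction. Therefore L is not regular.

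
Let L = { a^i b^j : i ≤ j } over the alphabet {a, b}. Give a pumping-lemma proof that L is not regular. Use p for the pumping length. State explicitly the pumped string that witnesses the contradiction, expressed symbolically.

a^{p+k} b^p

Assume L is regular; let p be its pumping constant.
Choose w = a^p b^p ∈ L, with |w| = 2p ≥ p.
The pumping lemma gives a decomposition w = xyz where |xy| ≤ p and |y| ≥ 1.
Because |xy| ≤ p and w begins with p copies of a, we have y = a^k with 1 ≤ k ≤ p.
Consider xy^2z = a^{p+k} b^p. Since k ≥ 1, the a-count p+k exceeds the b-count p, so i ≤ j fails; thus xy^2z ∉ L.
This contradicts the pumping lemma, so L is not regular.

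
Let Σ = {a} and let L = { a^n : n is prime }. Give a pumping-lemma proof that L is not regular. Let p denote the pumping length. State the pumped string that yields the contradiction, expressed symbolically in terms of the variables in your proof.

a^{q(1+k)}

Suppose for contradiction that L is regular, and let p be the pumping length.
Let q be a prime with q ≥ p+2 (infinitely many primes exist), and take w = a^q ∈ L with |w| = q ≥ p.
By the pumping lemma, w = xyz with |xy| ≤ p and |y| ≥ 1.
Then y = a^k for some k with 1 ≤ k ≤ p.
Since 1 ≤ k ≤ p, |xz| = q-k. Pump with i = q+1: |xy^{q+1}z| = (q-k)+(q+1)k = q+qk = q(1+k), which is composite (both factors ≥ 2). So xy^{q+1}z = a^{q(1+k)} ∉ L.
Contradiction. Therefore L is not regular.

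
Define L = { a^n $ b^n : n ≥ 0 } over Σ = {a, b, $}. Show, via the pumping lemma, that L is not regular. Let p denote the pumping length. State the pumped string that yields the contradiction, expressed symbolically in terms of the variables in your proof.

Suppose for contradiction that L is regular, and let p be the pumping length.
Take w = a^p $ b^p ∈ L with |w| = 2p+1 ≥ p.
The pumping lemma gives a decomposition w = xyz where |xy| ≤ p and |y| > 0.
Because |xy| ≤ p and w begins with p copies of a, we have y = a^k with 1 ≤ k ≤ p.
Pump with i = 2: xy^2z = a^{p+k} $ b^p, which would require p+k = p. But k ≥ 1, so xy^2z ∉ L.
This is a contradiction; hence L is not regular.

a^{p+k} $ b^p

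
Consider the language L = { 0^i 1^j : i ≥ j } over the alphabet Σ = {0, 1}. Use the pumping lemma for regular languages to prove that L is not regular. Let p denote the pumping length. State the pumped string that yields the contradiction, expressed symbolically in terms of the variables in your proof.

Suppose for contradiction that L is regular, and let p be the pumping length.
Choose w = 0^p 1^p ∈ L, with |w| = 2p ≥ p.
By the pumping lemma, w = xyz with |xy| ≤ p and |y| > 0.
Because |xy| ≤ p and w begins with p copies of 0, we have y = 0^k with 1 ≤ k ≤ p.
Consider xy^0z = xz = 0^{p-k} 1^p. Since k ≥ 1, the 0-count p-k is less than p, so i ≥ j fails; thus xz ∉ L.
Contradiction. Therefore L is not regular.

0^{p-k} 1^p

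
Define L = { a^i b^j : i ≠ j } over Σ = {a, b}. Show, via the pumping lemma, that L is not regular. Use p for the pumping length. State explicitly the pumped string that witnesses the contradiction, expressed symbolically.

Assume L is regular. Let p be the pumping length given by the pumping lemma.
Choose w = a^p b^{p+p!}. Since p ≠ p+p!, w ∈ L; and |w| ≥ p.
Write w = xyz as guaranteed by the lemma, with |xy| ≤ p and |y| > 0.
Since the first p symbols of w are all a's and |xy| ≤ p, y lies entirely in the leading a-block: y = a^k for some k with 1 ≤ k ≤ p.
Since 1 ≤ k ≤ p, k divides p!; set t = 1 + p!/k. Then xy^t z has p + (p!/k)·k = p + p! copies of a. Now the a-count equals the b-count, so i ≠ j fails. So xy^t z = a^{p+p!} b^{p+p!} ∉ L.
Contradiction. Therefore L is not regular.

a^{p+p!} b^{p+p!}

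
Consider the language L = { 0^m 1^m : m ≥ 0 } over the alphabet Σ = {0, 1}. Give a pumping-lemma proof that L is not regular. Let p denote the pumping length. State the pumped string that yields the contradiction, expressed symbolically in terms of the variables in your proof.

Assume L is regular. Let p be the pumping length given by the pumping lemma.
Choose w = 0^p 1^p, which is in L with |w| = 2p ≥ p.
Write w = xyz as guaranteed by the lemma, with |xy| ≤ p and |y| ≥ 1.
The first p characters of w are 0's, so xy (and hence y) consists only of 0's. Write y = 0^k, 1 ≤ k ≤ p.
Pump with i = 2: xy^2z = 0^{p+k} 1^p. For this to lie in L we would need p = p+k, which forces k = 0. But k ≥ 1, so xy^2z ∉ L.
This is a contradiction; hence L is not regular.

0^{p+k} 1^p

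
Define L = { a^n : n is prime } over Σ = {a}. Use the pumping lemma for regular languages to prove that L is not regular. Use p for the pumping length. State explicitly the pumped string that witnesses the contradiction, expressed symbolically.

Assume L is regular; let p be its pumping constant.
Let q be a prime with q ≥ p+2 (infinitely many primes exist), and take w = a^q ∈ L with |w| = q ≥ p.
The pumping lemma gives a decomposition w = xyz where |xy| ≤ p and |y| ≥ 1.
Then y = a^k for some k with 1 ≤ k ≤ p.
Since 1 ≤ k ≤ p, |xz| = q-k. Pump with i = q+1: |xy^{q+1}z| = (q-k)+(q+1)k = q+qk = q(1+k), which is composite (both factors ≥ 2). So xy^{q+1}z = a^{q(1+k)} ∉ L.
Contradiction. Therefore L is not regular.

a^{q(1+k)}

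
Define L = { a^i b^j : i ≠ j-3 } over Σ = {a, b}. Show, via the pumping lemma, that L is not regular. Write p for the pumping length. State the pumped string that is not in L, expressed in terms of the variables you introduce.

Toward a contradiction, assume L is regular with pumping length p.
Choose w = a^p b^{p+p!+3}. Since p ≠ (p+p!+3)-3 = p+p!, w ∈ L; and |w| ≥ p.
By the pumping lemma, w = xyz with |xy| ≤ p and y is nonempty.
Since the first p symbols of w are all a's and |xy| ≤ p, y lies entirely in the leading a-block: y = a^k for some k with 1 ≤ k ≤ p.
Since 1 ≤ k ≤ p, k divides p!; set t = 1 + p!/k. Then xy^t z has p + (p!/k)·k = p + p! copies of a. Now the a-count is p+p! and (b-count)-3 = (p+p!+3)-3 = p+p!, so i ≠ j-3 fails. So xy^t z = a^{p+p!} b^{p+p!+3} ∉ L.
Contradiction. Therefore L is not regular.

a^{p+p!} b^{p+p!+3}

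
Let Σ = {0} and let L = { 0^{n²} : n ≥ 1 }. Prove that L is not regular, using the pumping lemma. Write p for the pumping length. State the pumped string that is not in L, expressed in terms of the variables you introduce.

0^{p²+k}

Toward a contradiction, assume L is regular with pumping length p.
Take w = 0^{p²} ∈ L with |w| = p² ≥ p.
By the pumping lemma, w = xyz with |xy| ≤ p and y is nonempty.
Then y = 0^k for some k with 1 ≤ k ≤ p.
Pump with i = 2: xy^2z = 0^{p²+k}. Since 1 ≤ k ≤ p, p² < p²+k ≤ p²+p < (p+1)², so p²+k lies strictly between consecutive squares and is not a perfect square. So xy^2z ∉ L.
This is a contradiction; hence L is not regular.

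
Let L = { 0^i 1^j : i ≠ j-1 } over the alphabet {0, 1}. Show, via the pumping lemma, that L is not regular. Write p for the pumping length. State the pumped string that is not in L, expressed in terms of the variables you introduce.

0^{p+p!} 1^{p+p!+1}

Suppose for contradiction that L is regular, and let p be the pumping length.
Choose w = 0^p 1^{p+p!+1}. Since p ≠ (p+p!+1)-1 = p+p!, w ∈ L; and |w| ≥ p.
Write w = xyz as guaranteed by the lemma, with |xy| ≤ p and y is nonempty.
The first p characters of w are 0's, so xy (and hence y) consists only of 0's. Write y = 0^k, 1 ≤ k ≤ p.
Since 1 ≤ k ≤ p, k divides p!; set t = 1 + p!/k. Then xy^t z has p + (p!/k)·k = p + p! copies of 0. Now the 0-count is p+p! and (1-count)-1 = (p+p!+1)-1 = p+p!, so i ≠ j-1 fails. So xy^t z = 0^{p+p!} 1^{p+p!+1} ∉ L.
This contradicts the pumping lemma, so L is not regular.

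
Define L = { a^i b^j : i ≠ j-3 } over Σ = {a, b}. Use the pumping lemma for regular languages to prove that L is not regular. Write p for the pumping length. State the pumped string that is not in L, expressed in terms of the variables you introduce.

a^{p+p!} b^{p+p!+3}

Toward a contradiction, assume L is regular with pumping length p.
Choose w = a^p b^{p+p!+3}. Since p ≠ (p+p!+3)-3 = p+p!, w ∈ L; and |w| ≥ p.
By the pumping lemma, w = xyz with |xy| ≤ p and |y| ≥ 1.
Because |xy| ≤ p and w begins with p copies of a, we have y = a^k with 1 ≤ k ≤ p.
Since 1 ≤ k ≤ p, k divides p!; set t = 1 + p!/k. Then xy^t z has p + (p!/k)·k = p + p! copies of a. Now the a-count is p+p! and (b-count)-3 = (p+p!+3)-3 = p+p!, so i ≠ j-3 fails. So xy^t z = a^{p+p!} b^{p+p!+3} ∉ L.
This is a contradiction; hence L is not regular.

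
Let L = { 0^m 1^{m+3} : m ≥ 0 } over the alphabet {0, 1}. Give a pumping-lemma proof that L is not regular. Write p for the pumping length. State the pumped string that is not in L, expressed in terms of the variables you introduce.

0^{p+k} 1^{p+3}

Toward a contradiction, assume L is regular with pumping length p.
Choose w = 0^p 1^{p+3}, which is in L with |w| = 2p+3 ≥ p.
By the pumping lemma, w = xyz with |xy| ≤ p and |y| > 0.
The first p characters of w are 0's, so xy (and hence y) consists only of 0's. Write y = 0^k, 1 ≤ k ≤ p.
Pump with i = 2: xy^2z = 0^{p+k} 1^{p+3}. For this to lie in L we would need p+3 = (p+k)+3, which forces k = 0. But k ≥ 1, so xy^2z ∉ L.
Contradiction. Therefore L is not regular.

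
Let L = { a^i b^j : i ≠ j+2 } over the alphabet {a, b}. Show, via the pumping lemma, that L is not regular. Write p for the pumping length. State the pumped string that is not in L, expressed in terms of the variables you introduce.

Suppose for contradiction that L is regular, and let p be the pumping length.
Choose w = a^p b^{p+p!-2}. Since p ≠ (p+p!-2)+2 = p+p!, w ∈ L; and |w| ≥ p.
Write w = xyz as guaranteed by the lemma, with |xy| ≤ p and |y| > 0.
Because |xy| ≤ p and w begins with p copies of a, we have y = a^k with 1 ≤ k ≤ p.
Since 1 ≤ k ≤ p, k divides p!; set t = 1 + p!/k. Then xy^t z has p + (p!/k)·k = p + p! copies of a. Now the a-count is p+p! and (b-count)+2 = (p+p!-2)+2 = p+p!, so i ≠ j+2 fails. So xy^t z = a^{p+p!} b^{p+p!-2} ∉ L.
Contradiction. Therefore L is not regular.

a^{p+p!} b^{p+p!-2}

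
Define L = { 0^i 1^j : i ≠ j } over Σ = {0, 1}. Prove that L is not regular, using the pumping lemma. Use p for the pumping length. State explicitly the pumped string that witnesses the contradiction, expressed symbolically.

Assume L is regular. Let p be the pumping length given by the pumping lemma.
Choose w = 0^p 1^{p+p!}. Since p ≠ p+p!, w ∈ L; and |w| ≥ p.
The pumping lemma gives a decomposition w = xyz where |xy| ≤ p and y is nonempty.
The first p characters of w are 0's, so xy (and hence y) consists only of 0's. Write y = 0^k, 1 ≤ k ≤ p.
Since 1 ≤ k ≤ p, k divides p!; set t = 1 + p!/k. Then xy^t z has p + (p!/k)·k = p + p! copies of 0. Now the 0-count equals the 1-count, so i ≠ j fails. So xy^t z = 0^{p+p!} 1^{p+p!} ∉ L.
This is a contradiction; hence L is not regular.

0^{p+p!} 1^{p+p!}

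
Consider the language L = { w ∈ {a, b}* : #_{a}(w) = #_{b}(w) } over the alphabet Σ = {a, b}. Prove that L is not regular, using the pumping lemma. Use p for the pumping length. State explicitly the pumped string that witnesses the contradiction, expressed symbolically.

a^{p+k} b^p

Assume L is regular. Let p be the pumping length given by the pumping lemma.
Choose w = a^p b^p ∈ L with |w| = 2p ≥ p.
By the pumping lemma, w = xyz with |xy| ≤ p and |y| ≥ 1.
Since the first p symbols of w are all a's and |xy| ≤ p, y lies entirely in the leading a-block: y = a^k for some k with 1 ≤ k ≤ p.
Pump with i = 2: xy^2z = a^{p+k} b^p has p+k occurrences of a but only p of b. Since k ≥ 1 the counts differ, so xy^2z ∉ L.
This contradicts the pumping lemma, so L is not regular.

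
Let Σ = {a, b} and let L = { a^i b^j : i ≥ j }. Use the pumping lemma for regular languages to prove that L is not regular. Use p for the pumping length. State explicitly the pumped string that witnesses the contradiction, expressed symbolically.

Suppose for contradiction that L is regular, and let p be the pumping length.
Choose w = a^p b^p ∈ L, with |w| = 2p ≥ p.
Write w = xyz as guaranteed by the lemma, with |xy| ≤ p and y is nonempty.
Since the first p symbols of w are all a's and |xy| ≤ p, y lies entirely in the leading a-block: y = a^k for some k with 1 ≤ k ≤ p.
Consider xy^0z = xz = a^{p-k} b^p. Since k ≥ 1, the a-count p-k is less than p, so i ≥ j fails; thus xz ∉ L.
This contradicts the pumping lemma, so L is not regular.

a^{p-k} b^p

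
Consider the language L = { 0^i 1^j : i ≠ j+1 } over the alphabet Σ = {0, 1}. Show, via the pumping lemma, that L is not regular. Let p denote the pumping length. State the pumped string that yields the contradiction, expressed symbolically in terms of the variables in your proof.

0^{p+p!} 1^{p+p!-1}

Assume L is regular. Let p be the pumping length given by the pumping lemma.
Choose w = 0^p 1^{p+p!-1}. Since p ≠ (p+p!-1)+1 = p+p!, w ∈ L; and |w| ≥ p.
The pumping lemma gives a decomposition w = xyz where |xy| ≤ p and |y| > 0.
Because |xy| ≤ p and w begins with p copies of 0, we have y = 0^k with 1 ≤ k ≤ p.
Since 1 ≤ k ≤ p, k divides p!; set t = 1 + p!/k. Then xy^t z has p + (p!/k)·k = p + p! copies of 0. Now the 0-count is p+p! and (1-count)+1 = (p+p!-1)+1 = p+p!, so i ≠ j+1 fails. So xy^t z = 0^{p+p!} 1^{p+p!-1} ∉ L.
Contradiction. Therefore L is not regular.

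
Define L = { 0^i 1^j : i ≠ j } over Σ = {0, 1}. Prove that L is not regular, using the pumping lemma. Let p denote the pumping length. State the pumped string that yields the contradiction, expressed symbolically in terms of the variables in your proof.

Assume L is regular; let p be its pumping constant.
Choose w = 0^p 1^{p+p!}. Since p ≠ p+p!, w ∈ L; and |w| ≥ p.
The pumping lemma gives a decomposition w = xyz where |xy| ≤ p and y is nonempty.
Since the first p symbols of w are all 0's and |xy| ≤ p, y lies entirely in the leading 0-block: y = 0^k for some k with 1 ≤ k ≤ p.
Since 1 ≤ k ≤ p, k divides p!; set t = 1 + p!/k. Then xy^t z has p + (p!/k)·k = p + p! copies of 0. Now the 0-count equals the 1-count, so i ≠ j fails. So xy^t z = 0^{p+p!} 1^{p+p!} ∉ L.
This contradicts the pumping lemma, so L is not regular.

0^{p+p!} 1^{p+p!}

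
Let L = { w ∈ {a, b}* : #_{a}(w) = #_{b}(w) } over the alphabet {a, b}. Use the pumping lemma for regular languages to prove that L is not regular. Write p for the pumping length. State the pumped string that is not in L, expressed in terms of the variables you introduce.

a^{p+k} b^p

Assume L is regular; let p be its pumping constant.
Choose w = a^p b^p ∈ L with |w| = 2p ≥ p.
By the pumping lemma, w = xyz with |xy| ≤ p and |y| > 0.
Since the first p symbols of w are all a's and |xy| ≤ p, y lies entirely in the leading a-block: y = a^k for some k with 1 ≤ k ≤ p.
Pump with i = 2: xy^2z = a^{p+k} b^p has p+k occurrences of a but only p of b. Since k ≥ 1 the counts differ, so xy^2z ∉ L.
This is a contradiction; hence L is not regular.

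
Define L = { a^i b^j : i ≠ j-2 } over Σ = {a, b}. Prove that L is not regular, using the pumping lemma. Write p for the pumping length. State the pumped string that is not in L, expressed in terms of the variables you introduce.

a^{p+p!} b^{p+p!+2}

Assume L is regular. Let p be the pumping length given by the pumping lemma.
Choose w = a^p b^{p+p!+2}. Since p ≠ (p+p!+2)-2 = p+p!, w ∈ L; and |w| ≥ p.
By the pumping lemma, w = xyz with |xy| ≤ p and |y| > 0.
The first p characters of w are a's, so xy (and hence y) consists only of a's. Write y = a^k, 1 ≤ k ≤ p.
Since 1 ≤ k ≤ p, k divides p!; set t = 1 + p!/k. Then xy^t z has p + (p!/k)·k = p + p! copies of a. Now the a-count is p+p! and (b-count)-2 = (p+p!+2)-2 = p+p!, so i ≠ j-2 fails. So xy^t z = a^{p+p!} b^{p+p!+2} ∉ L.
Contradiction. Therefore L is not regular.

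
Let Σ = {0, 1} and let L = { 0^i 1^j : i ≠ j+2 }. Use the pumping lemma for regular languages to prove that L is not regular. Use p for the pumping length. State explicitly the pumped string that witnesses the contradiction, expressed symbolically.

0^{p+p!} 1^{p+p!-2}

Suppose for contradiction that L is regular, and let p be the pumping length.
Choose w = 0^p 1^{p+p!-2}. Since p ≠ (p+p!-2)+2 = p+p!, w ∈ L; and |w| ≥ p.
The pumping lemma gives a decomposition w = xyz where |xy| ≤ p and |y| ≥ 1.
Since the first p symbols of w are all 0's and |xy| ≤ p, y lies entirely in the leading 0-block: y = 0^k for some k with 1 ≤ k ≤ p.
Since 1 ≤ k ≤ p, k divides p!; set t = 1 + p!/k. Then xy^t z has p + (p!/k)·k = p + p! copies of 0. Now the 0-count is p+p! and (1-count)+2 = (p+p!-2)+2 = p+p!, so i ≠ j+2 fails. So xy^t z = 0^{p+p!} 1^{p+p!-2} ∉ L.
This is a contradiction; hence L is not regular.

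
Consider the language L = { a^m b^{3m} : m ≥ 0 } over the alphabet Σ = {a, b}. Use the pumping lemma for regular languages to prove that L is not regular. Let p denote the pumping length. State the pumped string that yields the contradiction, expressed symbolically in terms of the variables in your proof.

a^{p+k} b^{3p}

Suppose for contradiction that L is regular, and let p be the pumping length.
Choose w = a^p b^{3p}, which is in L with |w| = 4p ≥ p.
The pumping lemma gives a decomposition w = xyz where |xy| ≤ p and |y| > 0.
Since the first p symbols of w are all a's and |xy| ≤ p, y lies entirely in the leading a-block: y = a^k for some k with 1 ≤ k ≤ p.
Pump with i = 2: xy^2z = a^{p+k} b^{3p}. For this to lie in L we would need 3p = 3(p+k), which forces k = 0. But k ≥ 1, so xy^2z ∉ L.
This is a contradiction; hence L is not regular.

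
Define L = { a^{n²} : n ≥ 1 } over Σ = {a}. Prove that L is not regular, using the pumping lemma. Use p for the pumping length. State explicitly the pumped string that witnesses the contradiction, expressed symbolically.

a^{p²+k}

Assume L is regular. Let p be the pumping length given by the pumping lemma.
Take w = a^{p²} ∈ L with |w| = p² ≥ p.
The pumping lemma gives a decomposition w = xyz where |xy| ≤ p and |y| > 0.
Then y = a^k for some k with 1 ≤ k ≤ p.
Pump with i = 2: xy^2z = a^{p²+k}. Since 1 ≤ k ≤ p, p² < p²+k ≤ p²+p < (p+1)², so p²+k lies strictly between consecutive squares and is not a perfect square. So xy^2z ∉ L.
This is a contradiction; hence L is not regular.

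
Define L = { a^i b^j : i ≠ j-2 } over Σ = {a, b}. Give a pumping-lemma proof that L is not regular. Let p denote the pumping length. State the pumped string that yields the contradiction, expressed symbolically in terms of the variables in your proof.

a^{p+p!} b^{p+p!+2}

Toward a contradiction, assume L is regular with pumping length p.
Choose w = a^p b^{p+p!+2}. Since p ≠ (p+p!+2)-2 = p+p!, w ∈ L; and |w| ≥ p.
By the pumping lemma, w = xyz with |xy| ≤ p and |y| > 0.
The first p characters of w are a's, so xy (and hence y) consists only of a's. Write y = a^k, 1 ≤ k ≤ p.
Since 1 ≤ k ≤ p, k divides p!; set t = 1 + p!/k. Then xy^t z has p + (p!/k)·k = p + p! copies of a. Now the a-count is p+p! and (b-count)-2 = (p+p!+2)-2 = p+p!, so i ≠ j-2 fails. So xy^t z = a^{p+p!} b^{p+p!+2} ∉ L.
This is a contradiction; hence L is not regular.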